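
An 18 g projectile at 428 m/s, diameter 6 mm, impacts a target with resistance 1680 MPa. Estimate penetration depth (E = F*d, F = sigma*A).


A = pi*(d/2)^2 = pi*(6/2)^2 = 28.2743 mm^2
E = 0.5*m*v^2 = 0.5*0.018*428^2 = 1648.66 J
depth = E/(sigma*A) = 1648.66 J / (1680 MPa * 28.2743 mm^2) = 1648.66/(1680 * 28.2743) m = 0.0347079 m ≈ 34.71 mm

34.71 mm


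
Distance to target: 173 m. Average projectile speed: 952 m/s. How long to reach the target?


t = d/v = 173/952 = 0.1817 s

0.1817 s


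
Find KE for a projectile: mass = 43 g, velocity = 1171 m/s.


E = 0.5*m*v^2 = 0.5*0.043*1171^2 = 29482 J

29482 J


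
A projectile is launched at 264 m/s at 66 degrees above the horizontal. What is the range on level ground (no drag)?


R = v0^2 * sin(2*theta) / g = 264^2 * sin(2*66°) / 9.81 = 5280 m

5280 m


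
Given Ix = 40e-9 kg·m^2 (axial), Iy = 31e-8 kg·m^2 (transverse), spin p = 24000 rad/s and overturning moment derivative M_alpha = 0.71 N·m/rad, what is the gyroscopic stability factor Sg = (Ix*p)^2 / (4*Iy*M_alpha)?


Sg = Ix^2 * p^2 / (4 * Iy * M_alpha) = (40e-9)^2 * 24000^2 / (4 * 31e-8 * 0.71) = 1.047

1.047


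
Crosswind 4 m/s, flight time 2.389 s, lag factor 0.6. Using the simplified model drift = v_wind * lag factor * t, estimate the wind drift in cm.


drift = v_wind * lag * t = 4 * 0.6 * 2.389 = 5.7336 m ≈ 573.4 cm

573.4 cm


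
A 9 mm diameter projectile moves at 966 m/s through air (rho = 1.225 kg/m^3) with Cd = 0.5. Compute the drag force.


A = pi*(d/2)^2 = pi*(9/2000)^2 = 6.36173e-05 m^2
Fd = 0.5*Cd*rho*A*v^2 = 0.5*0.5*1.225*6.36173e-05*966^2 = 18.18 N

18.18 N


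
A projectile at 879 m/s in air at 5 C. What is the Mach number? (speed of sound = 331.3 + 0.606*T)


a = 331.3 + 0.606*(5) = 334.33 m/s
M = v/a = 879/334.33 = 2.629

2.629


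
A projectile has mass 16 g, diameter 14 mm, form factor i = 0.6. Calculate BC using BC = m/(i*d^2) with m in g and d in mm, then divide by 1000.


BC = m/(i*d^2*1000) = 16/(0.6 * 14^2 * 1000) = 0.0001361

0.0001361


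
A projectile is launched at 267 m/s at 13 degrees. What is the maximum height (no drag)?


H = (v0*sin(theta))^2 / (2g) = (267*sin(13°))^2 / (2*9.81) = 183.9 m

183.9 m


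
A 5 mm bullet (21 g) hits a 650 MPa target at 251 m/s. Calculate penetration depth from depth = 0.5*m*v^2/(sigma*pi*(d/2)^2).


A = pi*(d/2)^2 = pi*(5/2)^2 = 19.635 mm^2
E = 0.5*m*v^2 = 0.5*0.021*251^2 = 661.511 J
depth = E/(sigma*A) = 661.511 J / (650 MPa * 19.635 mm^2) = 661.511/(650 * 19.635) m = 0.0518315 m ≈ 51.83 mm

51.83 mm


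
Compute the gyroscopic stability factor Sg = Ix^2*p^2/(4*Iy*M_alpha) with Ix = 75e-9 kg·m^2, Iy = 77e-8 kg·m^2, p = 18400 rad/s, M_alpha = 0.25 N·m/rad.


Sg = Ix^2 * p^2 / (4 * Iy * M_alpha) = (75e-9)^2 * 18400^2 / (4 * 77e-8 * 0.25) = 2.473

2.473


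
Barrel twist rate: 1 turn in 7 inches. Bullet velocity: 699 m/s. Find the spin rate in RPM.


twist_m = 7*0.0254 = 0.1778 m
spin = v/twist = 699/0.1778 = 3931.384 rev/s
RPM = spin*60 = 3931.384*60 ≈ 235883 RPM

235883 RPM


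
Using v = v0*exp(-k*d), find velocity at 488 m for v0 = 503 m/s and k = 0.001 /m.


v = v0*exp(-k*d) = 503*exp(-0.001*488) = 308.8 m/s

308.8 m/s


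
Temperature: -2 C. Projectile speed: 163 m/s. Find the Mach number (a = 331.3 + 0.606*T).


a = 331.3 + 0.606*(-2) = 330.088 m/s
M = v/a = 163/330.088 = 0.4938

0.4938


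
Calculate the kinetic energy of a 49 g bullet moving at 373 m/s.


E = 0.5*m*v^2 = 0.5*0.049*373^2 = 3409 J

3409 J


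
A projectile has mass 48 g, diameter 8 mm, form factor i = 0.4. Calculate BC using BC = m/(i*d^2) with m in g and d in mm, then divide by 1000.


BC = m/(i*d^2*1000) = 48/(0.4 * 8^2 * 1000) = 0.001875

0.001875


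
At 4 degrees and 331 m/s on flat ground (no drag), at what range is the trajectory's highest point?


R = v0^2*sin(2*theta)/g = 331^2*sin(2*4°)/9.81 = 1554.33 m
apex_dist = R/2 = 1554.33/2 = 777.2 m

777.2 m


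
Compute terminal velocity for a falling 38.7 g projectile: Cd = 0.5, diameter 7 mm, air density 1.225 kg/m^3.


A = pi*(d/2)^2 = pi*(7/2000)^2 = 3.84845e-05 m^2
vt = sqrt(2mg/(Cd*rho*A)) = sqrt(2*0.0387*9.81/(0.5 * 1.225 * 3.84845e-05)) = 179.5 m/s

179.5 m/s


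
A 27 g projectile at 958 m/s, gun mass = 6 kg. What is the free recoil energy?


v_r = m_p*v_p/m_gun = 0.027*958/6 = 4.311 m/s, E_r = 0.5*m_gun*v_r^2 = 0.5*6*4.311^2 = 55.75 J

55.75 J


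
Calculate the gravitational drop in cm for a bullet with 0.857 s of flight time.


drop = 0.5*g*t^2 = 0.5*9.81*0.857^2 = 3.60247 m ≈ 360.2 cm

360.2 cm


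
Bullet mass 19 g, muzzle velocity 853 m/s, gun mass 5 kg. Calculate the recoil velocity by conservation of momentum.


v_recoil = m_p * v_p / m_gun = 0.019 * 853 / 5 = 3.241 m/s

3.241 m/s


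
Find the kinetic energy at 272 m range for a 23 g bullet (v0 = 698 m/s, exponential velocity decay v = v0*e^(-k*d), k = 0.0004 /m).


v = v0*exp(-k*d) = 698*exp(-0.0004*272) = 626.043 m/s
E = 0.5*m*v^2 = 0.5*0.023*626.043^2 = 4507 J

4507 J


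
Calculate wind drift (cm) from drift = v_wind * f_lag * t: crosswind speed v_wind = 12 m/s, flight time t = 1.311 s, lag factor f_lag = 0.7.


drift = v_wind * lag * t = 12 * 0.7 * 1.311 = 11.0124 m ≈ 1101 cm

1101 cm


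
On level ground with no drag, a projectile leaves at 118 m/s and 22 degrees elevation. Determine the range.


R = v0^2 * sin(2*theta) / g = 118^2 * sin(2*22°) / 9.81 = 986 m

986 m


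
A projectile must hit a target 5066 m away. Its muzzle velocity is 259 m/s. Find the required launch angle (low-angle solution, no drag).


sin(2*theta) = R*g/v0^2 = 5066*9.81/259^2 = 0.740857, theta = arcsin(0.740857)/2 = 23.9°

23.9 degrees


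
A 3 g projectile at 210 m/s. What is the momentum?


p = m*v = 0.003*210 = 0.63 kg·m/s

0.63 kg·m/s


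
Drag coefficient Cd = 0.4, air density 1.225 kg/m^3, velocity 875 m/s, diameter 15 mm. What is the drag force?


A = pi*(d/2)^2 = pi*(15/2000)^2 = 1.76715e-04 m^2
Fd = 0.5*Cd*rho*A*v^2 = 0.5*0.4*1.225*1.76715e-04*875^2 = 33.15 N

33.15 N


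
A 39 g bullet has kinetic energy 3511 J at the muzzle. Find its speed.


v = sqrt(2*E/m) = sqrt(2*3511/0.039) = 424.3 m/s

424.3 m/s


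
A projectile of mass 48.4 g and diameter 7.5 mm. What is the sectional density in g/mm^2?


SD = m/d^2 = 48.4/7.5^2 = 0.8604 g/mm^2

0.8604 g/mm^2


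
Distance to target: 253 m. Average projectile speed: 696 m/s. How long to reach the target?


t = d/v = 253/696 = 0.3635 s

0.3635 s


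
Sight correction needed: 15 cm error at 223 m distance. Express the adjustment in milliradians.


1 mrad subtends 1 cm per 10 m of range, so adj = error_cm / (dist_m / 10) = 15 / (223/10) = 0.6726 mrad

0.6726 mrad


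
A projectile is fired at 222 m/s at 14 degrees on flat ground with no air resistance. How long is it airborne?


T = 2*v0*sin(theta)/g = 2*222*sin(14°)/9.81 = 10.95 s

10.95 s


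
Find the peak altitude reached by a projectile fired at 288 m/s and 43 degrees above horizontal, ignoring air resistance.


H = (v0*sin(theta))^2 / (2g) = (288*sin(43°))^2 / (2*9.81) = 1966 m

1966 m


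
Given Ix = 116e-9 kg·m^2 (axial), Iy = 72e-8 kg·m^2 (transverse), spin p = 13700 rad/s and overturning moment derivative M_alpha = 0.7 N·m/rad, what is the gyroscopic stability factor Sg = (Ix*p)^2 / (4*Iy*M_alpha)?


Sg = Ix^2 * p^2 / (4 * Iy * M_alpha) = (116e-9)^2 * 13700^2 / (4 * 72e-8 * 0.7) = 1.253

1.253


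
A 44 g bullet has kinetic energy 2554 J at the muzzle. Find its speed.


v = sqrt(2*E/m) = sqrt(2*2554/0.044) = 340.7 m/s

340.7 m/s


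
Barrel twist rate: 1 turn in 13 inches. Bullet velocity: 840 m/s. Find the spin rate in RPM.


twist_m = 13*0.0254 = 0.3302 m
spin = v/twist = 840/0.3302 = 2543.913 rev/s
RPM = spin*60 = 2543.913*60 ≈ 152635 RPM

152635 RPM


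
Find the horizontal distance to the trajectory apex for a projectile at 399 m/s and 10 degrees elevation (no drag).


R = v0^2*sin(2*theta)/g = 399^2*sin(2*10°)/9.81 = 5550.45 m
apex_dist = R/2 = 5550.45/2 = 2775 m

2775 m


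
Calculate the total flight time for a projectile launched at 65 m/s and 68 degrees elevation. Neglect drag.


T = 2*v0*sin(theta)/g = 2*65*sin(68°)/9.81 = 12.29 s

12.29 s


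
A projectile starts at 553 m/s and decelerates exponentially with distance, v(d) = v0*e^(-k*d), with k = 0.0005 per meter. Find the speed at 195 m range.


v = v0*exp(-k*d) = 553*exp(-0.0005*195) = 501.6 m/s

501.6 m/s


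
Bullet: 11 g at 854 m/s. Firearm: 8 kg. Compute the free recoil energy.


v_r = m_p*v_p/m_gun = 0.011*854/8 = 1.17425 m/s, E_r = 0.5*m_gun*v_r^2 = 0.5*8*1.17425^2 = 5.515 J

5.515 J


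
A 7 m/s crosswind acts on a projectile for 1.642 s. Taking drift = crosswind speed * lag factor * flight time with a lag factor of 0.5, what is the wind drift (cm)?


drift = v_wind * lag * t = 7 * 0.5 * 1.642 = 5.747 m ≈ 574.7 cm

574.7 cm


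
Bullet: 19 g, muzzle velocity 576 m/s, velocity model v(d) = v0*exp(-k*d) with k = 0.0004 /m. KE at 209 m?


v = v0*exp(-k*d) = 576*exp(-0.0004*209) = 529.804 m/s
E = 0.5*m*v^2 = 0.5*0.019*529.804^2 = 2667 J

2667 J


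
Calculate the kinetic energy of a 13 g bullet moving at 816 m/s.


E = 0.5*m*v^2 = 0.5*0.013*816^2 = 4328 J

4328 J


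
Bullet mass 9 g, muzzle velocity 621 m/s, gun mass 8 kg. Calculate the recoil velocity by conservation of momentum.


v_recoil = m_p * v_p / m_gun = 0.009 * 621 / 8 = 0.6986 m/s

0.6986 m/s


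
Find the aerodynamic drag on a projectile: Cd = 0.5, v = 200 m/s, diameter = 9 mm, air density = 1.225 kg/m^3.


A = pi*(d/2)^2 = pi*(9/2000)^2 = 6.36173e-05 m^2
Fd = 0.5*Cd*rho*A*v^2 = 0.5*0.5*1.225*6.36173e-05*200^2 = 0.7793 N

0.7793 N


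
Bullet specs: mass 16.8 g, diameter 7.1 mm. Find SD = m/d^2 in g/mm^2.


SD = m/d^2 = 16.8/7.1^2 = 0.3333 g/mm^2

0.3333 g/mm^2


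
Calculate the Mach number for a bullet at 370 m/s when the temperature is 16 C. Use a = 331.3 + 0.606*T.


a = 331.3 + 0.606*(16) = 340.996 m/s
M = v/a = 370/340.996 = 1.085

1.085


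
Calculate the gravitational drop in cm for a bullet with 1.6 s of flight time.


drop = 0.5*g*t^2 = 0.5*9.81*1.6^2 = 12.5568 m ≈ 1256 cm

1256 cm


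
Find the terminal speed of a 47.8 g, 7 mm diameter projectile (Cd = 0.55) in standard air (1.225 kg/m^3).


A = pi*(d/2)^2 = pi*(7/2000)^2 = 3.84845e-05 m^2
vt = sqrt(2mg/(Cd*rho*A)) = sqrt(2*0.0478*9.81/(0.55 * 1.225 * 3.84845e-05)) = 190.2 m/s

190.2 m/s


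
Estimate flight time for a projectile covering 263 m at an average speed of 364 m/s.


t = d/v = 263/364 = 0.7225 s

0.7225 s


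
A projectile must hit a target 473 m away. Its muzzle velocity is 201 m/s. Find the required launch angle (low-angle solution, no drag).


sin(2*theta) = R*g/v0^2 = 473*9.81/201^2 = 0.114852, theta = arcsin(0.114852)/2 = 3.298°

3.298 degrees


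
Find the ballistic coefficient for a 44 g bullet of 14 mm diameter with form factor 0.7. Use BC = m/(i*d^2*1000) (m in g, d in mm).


BC = m/(i*d^2*1000) = 44/(0.7 * 14^2 * 1000) = 0.0003207

0.0003207


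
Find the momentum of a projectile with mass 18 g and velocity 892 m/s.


p = m*v = 0.018*892 = 16.06 kg·m/s

16.06 kg·m/s


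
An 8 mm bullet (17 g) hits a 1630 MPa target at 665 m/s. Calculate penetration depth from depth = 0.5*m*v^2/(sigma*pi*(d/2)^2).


A = pi*(d/2)^2 = pi*(8/2)^2 = 50.2655 mm^2
E = 0.5*m*v^2 = 0.5*0.017*665^2 = 3758.91 J
depth = E/(sigma*A) = 3758.91 J / (1630 MPa * 50.2655 mm^2) = 3758.91/(1630 * 50.2655) m = 0.045878 m ≈ 45.88 mm

45.88 mm


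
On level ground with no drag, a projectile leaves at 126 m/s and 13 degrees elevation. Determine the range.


R = v0^2 * sin(2*theta) / g = 126^2 * sin(2*13°) / 9.81 = 709.4 m

709.4 m


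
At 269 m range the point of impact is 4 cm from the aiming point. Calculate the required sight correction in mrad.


1 mrad subtends 1 cm per 10 m of range, so adj = error_cm / (dist_m / 10) = 4 / (269/10) = 0.1487 mrad

0.1487 mrad


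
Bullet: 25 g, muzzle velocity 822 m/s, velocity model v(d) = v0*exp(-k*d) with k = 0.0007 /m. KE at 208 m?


v = v0*exp(-k*d) = 822*exp(-0.0007*208) = 710.622 m/s
E = 0.5*m*v^2 = 0.5*0.025*710.622^2 = 6312 J

6312 J


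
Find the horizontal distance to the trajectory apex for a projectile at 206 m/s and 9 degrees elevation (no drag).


R = v0^2*sin(2*theta)/g = 206^2*sin(2*9°)/9.81 = 1336.74 m
apex_dist = R/2 = 1336.74/2 = 668.4 m

668.4 m


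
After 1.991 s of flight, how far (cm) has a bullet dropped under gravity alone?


drop = 0.5*g*t^2 = 0.5*9.81*1.991^2 = 19.4438 m ≈ 1944 cm

1944 cm


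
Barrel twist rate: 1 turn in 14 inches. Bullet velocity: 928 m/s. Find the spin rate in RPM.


twist_m = 14*0.0254 = 0.3556 m
spin = v/twist = 928/0.3556 = 2609.674 rev/s
RPM = spin*60 = 2609.674*60 ≈ 156580 RPM

156580 RPM


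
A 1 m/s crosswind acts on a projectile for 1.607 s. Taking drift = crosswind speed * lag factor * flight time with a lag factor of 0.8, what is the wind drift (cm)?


drift = v_wind * lag * t = 1 * 0.8 * 1.607 = 1.2856 m ≈ 128.6 cm

128.6 cm


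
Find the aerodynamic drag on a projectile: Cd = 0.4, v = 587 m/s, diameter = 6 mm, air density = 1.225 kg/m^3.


A = pi*(d/2)^2 = pi*(6/2000)^2 = 2.82743e-05 m^2
Fd = 0.5*Cd*rho*A*v^2 = 0.5*0.4*1.225*2.82743e-05*587^2 = 2.387 N

2.387 N


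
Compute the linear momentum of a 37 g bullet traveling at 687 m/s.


p = m*v = 0.037*687 = 25.42 kg·m/s

25.42 kg·m/s


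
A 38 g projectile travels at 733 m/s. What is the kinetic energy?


E = 0.5*m*v^2 = 0.5*0.038*733^2 = 10208 J

10208 J


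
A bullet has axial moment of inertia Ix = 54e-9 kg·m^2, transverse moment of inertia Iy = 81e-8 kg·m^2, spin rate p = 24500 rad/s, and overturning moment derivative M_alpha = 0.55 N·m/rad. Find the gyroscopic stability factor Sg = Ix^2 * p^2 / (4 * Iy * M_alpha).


Sg = Ix^2 * p^2 / (4 * Iy * M_alpha) = (54e-9)^2 * 24500^2 / (4 * 81e-8 * 0.55) = 0.9822

0.9822


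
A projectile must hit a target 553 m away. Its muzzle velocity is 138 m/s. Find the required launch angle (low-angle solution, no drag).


sin(2*theta) = R*g/v0^2 = 553*9.81/138^2 = 0.284863, theta = arcsin(0.284863)/2 = 8.275°

8.275 degrees


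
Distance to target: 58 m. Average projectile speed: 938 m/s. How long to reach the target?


t = d/v = 58/938 = 0.06183 s

0.06183 s


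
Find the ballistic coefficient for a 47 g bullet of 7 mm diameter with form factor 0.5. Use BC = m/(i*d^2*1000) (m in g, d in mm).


BC = m/(i*d^2*1000) = 47/(0.5 * 7^2 * 1000) = 0.001918

0.001918


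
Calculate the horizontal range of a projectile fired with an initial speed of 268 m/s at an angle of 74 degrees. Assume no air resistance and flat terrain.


R = v0^2 * sin(2*theta) / g = 268^2 * sin(2*74°) / 9.81 = 3880 m

3880 m


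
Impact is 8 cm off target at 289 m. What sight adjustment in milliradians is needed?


1 mrad subtends 1 cm per 10 m of range, so adj = error_cm / (dist_m / 10) = 8 / (289/10) = 0.2768 mrad

0.2768 mrad


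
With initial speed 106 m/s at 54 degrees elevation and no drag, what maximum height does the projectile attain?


H = (v0*sin(theta))^2 / (2g) = (106*sin(54°))^2 / (2*9.81) = 374.8 m

374.8 m


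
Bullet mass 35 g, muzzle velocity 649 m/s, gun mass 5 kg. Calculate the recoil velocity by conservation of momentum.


v_recoil = m_p * v_p / m_gun = 0.035 * 649 / 5 = 4.543 m/s

4.543 m/s


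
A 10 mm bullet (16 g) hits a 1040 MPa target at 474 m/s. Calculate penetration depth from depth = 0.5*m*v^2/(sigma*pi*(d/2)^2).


A = pi*(d/2)^2 = pi*(10/2)^2 = 78.5398 mm^2
E = 0.5*m*v^2 = 0.5*0.016*474^2 = 1797.41 J
depth = E/(sigma*A) = 1797.41 J / (1040 MPa * 78.5398 mm^2) = 1797.41/(1040 * 78.5398) m = 0.0220051 m ≈ 22.01 mm

22.01 mm


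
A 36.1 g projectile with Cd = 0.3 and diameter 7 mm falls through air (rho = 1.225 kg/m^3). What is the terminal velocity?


A = pi*(d/2)^2 = pi*(7/2000)^2 = 3.84845e-05 m^2
vt = sqrt(2mg/(Cd*rho*A)) = sqrt(2*0.0361*9.81/(0.3 * 1.225 * 3.84845e-05)) = 223.8 m/s

223.8 m/s


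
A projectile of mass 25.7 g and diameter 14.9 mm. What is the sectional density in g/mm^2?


SD = m/d^2 = 25.7/14.9^2 = 0.1158 g/mm^2

0.1158 g/mm^2


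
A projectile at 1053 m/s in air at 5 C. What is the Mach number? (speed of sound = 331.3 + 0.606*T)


a = 331.3 + 0.606*(5) = 334.33 m/s
M = v/a = 1053/334.33 = 3.15

3.15


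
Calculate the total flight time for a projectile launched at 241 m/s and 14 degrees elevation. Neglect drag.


T = 2*v0*sin(theta)/g = 2*241*sin(14°)/9.81 = 11.89 s

11.89 s


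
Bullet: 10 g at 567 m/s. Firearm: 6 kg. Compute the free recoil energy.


v_r = m_p*v_p/m_gun = 0.01*567/6 = 0.945 m/s, E_r = 0.5*m_gun*v_r^2 = 0.5*6*0.945^2 = 2.679 J

2.679 J


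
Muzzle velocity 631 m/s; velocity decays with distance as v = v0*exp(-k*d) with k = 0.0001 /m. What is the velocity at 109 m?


v = v0*exp(-k*d) = 631*exp(-0.0001*109) = 624.2 m/s

624.2 m/s


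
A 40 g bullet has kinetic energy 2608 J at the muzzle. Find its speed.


v = sqrt(2*E/m) = sqrt(2*2608/0.04) = 361.1 m/s

361.1 m/s


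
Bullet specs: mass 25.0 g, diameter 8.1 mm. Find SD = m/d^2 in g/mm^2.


SD = m/d^2 = 25.0/8.1^2 = 0.381 g/mm^2

0.381 g/mm^2


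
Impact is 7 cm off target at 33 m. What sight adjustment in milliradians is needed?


1 mrad subtends 1 cm per 10 m of range, so adj = error_cm / (dist_m / 10) = 7 / (33/10) = 2.121 mrad

2.121 mrad


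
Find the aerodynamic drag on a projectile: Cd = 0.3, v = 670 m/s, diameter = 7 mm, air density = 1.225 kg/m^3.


A = pi*(d/2)^2 = pi*(7/2000)^2 = 3.84845e-05 m^2
Fd = 0.5*Cd*rho*A*v^2 = 0.5*0.3*1.225*3.84845e-05*670^2 = 3.174 N

3.174 N


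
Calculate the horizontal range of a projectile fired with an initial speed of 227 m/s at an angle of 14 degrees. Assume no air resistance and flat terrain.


R = v0^2 * sin(2*theta) / g = 227^2 * sin(2*14°) / 9.81 = 2466 m

2466 m


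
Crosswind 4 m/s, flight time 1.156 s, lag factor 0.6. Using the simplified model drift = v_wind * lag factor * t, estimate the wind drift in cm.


drift = v_wind * lag * t = 4 * 0.6 * 1.156 = 2.7744 m ≈ 277.4 cm

277.4 cm


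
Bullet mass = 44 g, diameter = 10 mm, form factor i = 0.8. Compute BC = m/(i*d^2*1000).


BC = m/(i*d^2*1000) = 44/(0.8 * 10^2 * 1000) = 0.00055

0.00055


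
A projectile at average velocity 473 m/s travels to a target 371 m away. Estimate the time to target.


t = d/v = 371/473 = 0.7844 s

0.7844 s


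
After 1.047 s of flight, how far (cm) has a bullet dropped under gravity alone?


drop = 0.5*g*t^2 = 0.5*9.81*1.047^2 = 5.37691 m ≈ 537.7 cm

537.7 cm


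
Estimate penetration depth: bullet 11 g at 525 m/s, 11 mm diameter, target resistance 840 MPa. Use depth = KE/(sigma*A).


A = pi*(d/2)^2 = pi*(11/2)^2 = 95.0332 mm^2
E = 0.5*m*v^2 = 0.5*0.011*525^2 = 1515.94 J
depth = E/(sigma*A) = 1515.94 J / (840 MPa * 95.0332 mm^2) = 1515.94/(840 * 95.0332) m = 0.0189901 m ≈ 18.99 mm

18.99 mm


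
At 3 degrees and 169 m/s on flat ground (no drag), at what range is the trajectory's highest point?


R = v0^2*sin(2*theta)/g = 169^2*sin(2*3°)/9.81 = 304.326 m
apex_dist = R/2 = 304.326/2 = 152.2 m

152.2 m


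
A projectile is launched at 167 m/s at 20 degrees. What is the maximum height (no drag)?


H = (v0*sin(theta))^2 / (2g) = (167*sin(20°))^2 / (2*9.81) = 166.3 m

166.3 m


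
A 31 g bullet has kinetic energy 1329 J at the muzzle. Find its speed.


v = sqrt(2*E/m) = sqrt(2*1329/0.031) = 292.8 m/s

292.8 m/s


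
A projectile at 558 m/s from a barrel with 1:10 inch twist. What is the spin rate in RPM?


twist_m = 10*0.0254 = 0.254 m
spin = v/twist = 558/0.254 = 2196.85 rev/s
RPM = spin*60 = 2196.85*60 ≈ 131811 RPM

131811 RPM


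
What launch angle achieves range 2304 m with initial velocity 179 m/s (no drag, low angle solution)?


sin(2*theta) = R*g/v0^2 = 2304*9.81/179^2 = 0.705416, theta = arcsin(0.705416)/2 = 22.43°

22.43 degrees


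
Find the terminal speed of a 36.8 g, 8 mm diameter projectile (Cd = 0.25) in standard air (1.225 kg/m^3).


A = pi*(d/2)^2 = pi*(8/2000)^2 = 5.02655e-05 m^2
vt = sqrt(2mg/(Cd*rho*A)) = sqrt(2*0.0368*9.81/(0.25 * 1.225 * 5.02655e-05)) = 216.6 m/s

216.6 m/s


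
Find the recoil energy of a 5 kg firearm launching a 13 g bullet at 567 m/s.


v_r = m_p*v_p/m_gun = 0.013*567/5 = 1.4742 m/s, E_r = 0.5*m_gun*v_r^2 = 0.5*5*1.4742^2 = 5.433 J

5.433 J


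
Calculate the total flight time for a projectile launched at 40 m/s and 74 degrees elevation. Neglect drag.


T = 2*v0*sin(theta)/g = 2*40*sin(74°)/9.81 = 7.839 s

7.839 s


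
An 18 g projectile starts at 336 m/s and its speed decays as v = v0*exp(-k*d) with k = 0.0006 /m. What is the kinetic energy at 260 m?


v = v0*exp(-k*d) = 336*exp(-0.0006*260) = 287.468 m/s
E = 0.5*m*v^2 = 0.5*0.018*287.468^2 = 743.7 J

743.7 J


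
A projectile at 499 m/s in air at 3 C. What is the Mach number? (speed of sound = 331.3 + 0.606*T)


a = 331.3 + 0.606*(3) = 333.118 m/s
M = v/a = 499/333.118 = 1.498

1.498


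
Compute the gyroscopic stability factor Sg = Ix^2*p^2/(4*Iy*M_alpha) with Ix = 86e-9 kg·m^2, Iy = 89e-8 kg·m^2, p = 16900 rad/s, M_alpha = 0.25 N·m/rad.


Sg = Ix^2 * p^2 / (4 * Iy * M_alpha) = (86e-9)^2 * 16900^2 / (4 * 89e-8 * 0.25) = 2.373

2.373


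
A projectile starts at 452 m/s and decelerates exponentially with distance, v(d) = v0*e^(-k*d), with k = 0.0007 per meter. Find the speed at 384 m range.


v = v0*exp(-k*d) = 452*exp(-0.0007*384) = 345.5 m/s

345.5 m/s


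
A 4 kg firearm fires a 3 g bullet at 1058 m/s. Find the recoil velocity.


v_recoil = m_p * v_p / m_gun = 0.003 * 1058 / 4 = 0.7935 m/s

0.7935 m/s


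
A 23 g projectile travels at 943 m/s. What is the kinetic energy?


E = 0.5*m*v^2 = 0.5*0.023*943^2 = 10226 J

10226 J


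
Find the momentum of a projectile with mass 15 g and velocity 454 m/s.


p = m*v = 0.015*454 = 6.81 kg·m/s

6.81 kg·m/s


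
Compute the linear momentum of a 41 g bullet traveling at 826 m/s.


p = m*v = 0.041*826 = 33.87 kg·m/s

33.87 kg·m/s


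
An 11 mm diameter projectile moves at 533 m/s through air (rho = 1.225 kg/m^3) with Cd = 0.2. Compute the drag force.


A = pi*(d/2)^2 = pi*(11/2000)^2 = 9.50332e-05 m^2
Fd = 0.5*Cd*rho*A*v^2 = 0.5*0.2*1.225*9.50332e-05*533^2 = 3.307 N

3.307 N


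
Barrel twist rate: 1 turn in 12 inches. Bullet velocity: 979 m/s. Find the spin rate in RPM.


twist_m = 12*0.0254 = 0.3048 m
spin = v/twist = 979/0.3048 = 3211.942 rev/s
RPM = spin*60 = 3211.942*60 ≈ 192717 RPM

192717 RPM


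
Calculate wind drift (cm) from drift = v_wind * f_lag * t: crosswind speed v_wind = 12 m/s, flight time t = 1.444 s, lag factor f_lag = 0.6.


drift = v_wind * lag * t = 12 * 0.6 * 1.444 = 10.3968 m ≈ 1040 cm

1040 cm


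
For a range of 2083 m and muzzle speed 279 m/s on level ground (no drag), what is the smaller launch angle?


sin(2*theta) = R*g/v0^2 = 2083*9.81/279^2 = 0.262512, theta = arcsin(0.262512)/2 = 7.61°

7.61 degrees


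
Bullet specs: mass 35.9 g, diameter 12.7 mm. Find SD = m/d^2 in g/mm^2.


SD = m/d^2 = 35.9/12.7^2 = 0.2226 g/mm^2

0.2226 g/mm^2


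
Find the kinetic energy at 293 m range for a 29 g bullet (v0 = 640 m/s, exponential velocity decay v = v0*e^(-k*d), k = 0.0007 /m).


v = v0*exp(-k*d) = 640*exp(-0.0007*293) = 521.322 m/s
E = 0.5*m*v^2 = 0.5*0.029*521.322^2 = 3941 J

3941 J


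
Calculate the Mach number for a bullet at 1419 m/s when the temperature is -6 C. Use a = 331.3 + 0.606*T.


a = 331.3 + 0.606*(-6) = 327.664 m/s
M = v/a = 1419/327.664 = 4.331

4.331


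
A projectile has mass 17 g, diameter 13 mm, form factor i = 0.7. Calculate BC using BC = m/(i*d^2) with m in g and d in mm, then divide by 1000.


BC = m/(i*d^2*1000) = 17/(0.7 * 13^2 * 1000) = 0.0001437

0.0001437


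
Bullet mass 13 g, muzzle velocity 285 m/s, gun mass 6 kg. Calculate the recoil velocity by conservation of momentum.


v_recoil = m_p * v_p / m_gun = 0.013 * 285 / 6 = 0.6175 m/s

0.6175 m/s


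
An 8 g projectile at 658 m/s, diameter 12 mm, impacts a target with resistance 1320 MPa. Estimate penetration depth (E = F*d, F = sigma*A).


A = pi*(d/2)^2 = pi*(12/2)^2 = 113.097 mm^2
E = 0.5*m*v^2 = 0.5*0.008*658^2 = 1731.86 J
depth = E/(sigma*A) = 1731.86 J / (1320 MPa * 113.097 mm^2) = 1731.86/(1320 * 113.097) m = 0.0116007 m ≈ 11.6 mm

11.6 mm


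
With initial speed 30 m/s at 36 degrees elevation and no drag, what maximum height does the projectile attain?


H = (v0*sin(theta))^2 / (2g) = (30*sin(36°))^2 / (2*9.81) = 15.85 m

15.85 m


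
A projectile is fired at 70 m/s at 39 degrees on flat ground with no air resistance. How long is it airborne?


T = 2*v0*sin(theta)/g = 2*70*sin(39°)/9.81 = 8.981 s

8.981 s


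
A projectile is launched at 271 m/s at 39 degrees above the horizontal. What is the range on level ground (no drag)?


R = v0^2 * sin(2*theta) / g = 271^2 * sin(2*39°) / 9.81 = 7323 m

7323 m


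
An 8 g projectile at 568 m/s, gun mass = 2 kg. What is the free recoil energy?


v_r = m_p*v_p/m_gun = 0.008*568/2 = 2.272 m/s, E_r = 0.5*m_gun*v_r^2 = 0.5*2*2.272^2 = 5.162 J

5.162 J


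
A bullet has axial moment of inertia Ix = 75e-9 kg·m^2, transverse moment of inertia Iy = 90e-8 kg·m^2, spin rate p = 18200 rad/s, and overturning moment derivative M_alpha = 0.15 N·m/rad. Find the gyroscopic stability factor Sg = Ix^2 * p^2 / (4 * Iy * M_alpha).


Sg = Ix^2 * p^2 / (4 * Iy * M_alpha) = (75e-9)^2 * 18200^2 / (4 * 90e-8 * 0.15) = 3.45

3.45


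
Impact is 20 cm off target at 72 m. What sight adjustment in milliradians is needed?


1 mrad subtends 1 cm per 10 m of range, so adj = error_cm / (dist_m / 10) = 20 / (72/10) = 2.778 mrad

2.778 mrad


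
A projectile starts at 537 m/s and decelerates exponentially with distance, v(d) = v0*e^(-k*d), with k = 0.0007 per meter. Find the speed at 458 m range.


v = v0*exp(-k*d) = 537*exp(-0.0007*458) = 389.7 m/s

389.7 m/s


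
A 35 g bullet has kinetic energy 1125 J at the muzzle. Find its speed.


v = sqrt(2*E/m) = sqrt(2*1125/0.035) = 253.5 m/s

253.5 m/s


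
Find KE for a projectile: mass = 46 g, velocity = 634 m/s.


E = 0.5*m*v^2 = 0.5*0.046*634^2 = 9245 J

9245 J


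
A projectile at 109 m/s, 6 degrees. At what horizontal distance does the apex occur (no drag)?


R = v0^2*sin(2*theta)/g = 109^2*sin(2*6°)/9.81 = 251.804 m
apex_dist = R/2 = 251.804/2 = 125.9 m

125.9 m


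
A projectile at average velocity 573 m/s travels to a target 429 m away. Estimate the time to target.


t = d/v = 429/573 = 0.7487 s

0.7487 s


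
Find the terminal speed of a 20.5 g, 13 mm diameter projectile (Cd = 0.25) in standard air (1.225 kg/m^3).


A = pi*(d/2)^2 = pi*(13/2000)^2 = 1.32732e-04 m^2
vt = sqrt(2mg/(Cd*rho*A)) = sqrt(2*0.0205*9.81/(0.25 * 1.225 * 1.32732e-04)) = 99.47 m/s

99.47 m/s


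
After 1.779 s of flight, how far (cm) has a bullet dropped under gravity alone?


drop = 0.5*g*t^2 = 0.5*9.81*1.779^2 = 15.5235 m ≈ 1552 cm

1552 cm


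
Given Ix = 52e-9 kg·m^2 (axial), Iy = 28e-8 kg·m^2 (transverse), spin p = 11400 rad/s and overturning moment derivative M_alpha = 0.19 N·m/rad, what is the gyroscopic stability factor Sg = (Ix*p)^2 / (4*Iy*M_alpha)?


Sg = Ix^2 * p^2 / (4 * Iy * M_alpha) = (52e-9)^2 * 11400^2 / (4 * 28e-8 * 0.19) = 1.651

1.651


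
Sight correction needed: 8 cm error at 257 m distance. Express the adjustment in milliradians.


1 mrad subtends 1 cm per 10 m of range, so adj = error_cm / (dist_m / 10) = 8 / (257/10) = 0.3113 mrad

0.3113 mrad


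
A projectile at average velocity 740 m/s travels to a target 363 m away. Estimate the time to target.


t = d/v = 363/740 = 0.4905 s

0.4905 s


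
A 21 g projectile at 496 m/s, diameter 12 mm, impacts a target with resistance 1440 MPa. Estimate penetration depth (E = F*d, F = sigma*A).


A = pi*(d/2)^2 = pi*(12/2)^2 = 113.097 mm^2
E = 0.5*m*v^2 = 0.5*0.021*496^2 = 2583.17 J
depth = E/(sigma*A) = 2583.17 J / (1440 MPa * 113.097 mm^2) = 2583.17/(1440 * 113.097) m = 0.0158613 m ≈ 15.86 mm

15.86 mm


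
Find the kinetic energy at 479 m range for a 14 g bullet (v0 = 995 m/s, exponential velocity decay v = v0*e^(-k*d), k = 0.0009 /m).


v = v0*exp(-k*d) = 995*exp(-0.0009*479) = 646.545 m/s
E = 0.5*m*v^2 = 0.5*0.014*646.545^2 = 2926 J

2926 J


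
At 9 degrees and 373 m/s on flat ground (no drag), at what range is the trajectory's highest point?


R = v0^2*sin(2*theta)/g = 373^2*sin(2*9°)/9.81 = 4382.59 m
apex_dist = R/2 = 4382.59/2 = 2191 m

2191 m


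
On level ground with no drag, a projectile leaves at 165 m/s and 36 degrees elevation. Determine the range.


R = v0^2 * sin(2*theta) / g = 165^2 * sin(2*36°) / 9.81 = 2639 m

2639 m


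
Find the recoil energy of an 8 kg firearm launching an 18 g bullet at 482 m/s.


v_r = m_p*v_p/m_gun = 0.018*482/8 = 1.0845 m/s, E_r = 0.5*m_gun*v_r^2 = 0.5*8*1.0845^2 = 4.705 J

4.705 J


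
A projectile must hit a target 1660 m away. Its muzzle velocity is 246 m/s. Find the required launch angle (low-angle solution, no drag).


sin(2*theta) = R*g/v0^2 = 1660*9.81/246^2 = 0.269096, theta = arcsin(0.269096)/2 = 7.805°

7.805 degrees


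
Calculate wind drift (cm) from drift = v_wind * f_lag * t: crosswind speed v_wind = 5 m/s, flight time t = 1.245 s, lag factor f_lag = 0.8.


drift = v_wind * lag * t = 5 * 0.8 * 1.245 = 4.98 m ≈ 498 cm

498 cm


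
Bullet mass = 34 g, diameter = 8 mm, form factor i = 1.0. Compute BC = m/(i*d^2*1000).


BC = m/(i*d^2*1000) = 34/(1.0 * 8^2 * 1000) = 0.0005313

0.0005313


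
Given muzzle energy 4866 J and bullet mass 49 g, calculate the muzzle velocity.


v = sqrt(2*E/m) = sqrt(2*4866/0.049) = 445.7 m/s

445.7 m/s


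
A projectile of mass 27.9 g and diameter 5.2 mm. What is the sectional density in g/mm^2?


SD = m/d^2 = 27.9/5.2^2 = 1.032 g/mm^2

1.032 g/mm^2


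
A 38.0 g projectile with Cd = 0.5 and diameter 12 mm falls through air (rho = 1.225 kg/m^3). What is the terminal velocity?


A = pi*(d/2)^2 = pi*(12/2000)^2 = 1.13097e-04 m^2
vt = sqrt(2mg/(Cd*rho*A)) = sqrt(2*0.038*9.81/(0.5 * 1.225 * 1.13097e-04)) = 103.7 m/s

103.7 m/s


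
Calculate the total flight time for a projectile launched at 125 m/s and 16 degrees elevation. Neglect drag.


T = 2*v0*sin(theta)/g = 2*125*sin(16°)/9.81 = 7.024 s

7.024 s


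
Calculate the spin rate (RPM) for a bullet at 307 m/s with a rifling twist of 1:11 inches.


twist_m = 11*0.0254 = 0.2794 m
spin = v/twist = 307/0.2794 = 1098.783 rev/s
RPM = spin*60 = 1098.783*60 ≈ 65927 RPM

65927 RPM


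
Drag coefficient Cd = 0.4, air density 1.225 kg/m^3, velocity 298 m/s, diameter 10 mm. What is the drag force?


A = pi*(d/2)^2 = pi*(10/2000)^2 = 7.85398e-05 m^2
Fd = 0.5*Cd*rho*A*v^2 = 0.5*0.4*1.225*7.85398e-05*298^2 = 1.709 N

1.709 N


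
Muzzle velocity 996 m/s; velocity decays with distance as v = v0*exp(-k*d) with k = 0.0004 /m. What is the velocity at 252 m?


v = v0*exp(-k*d) = 996*exp(-0.0004*252) = 900.5 m/s

900.5 m/s


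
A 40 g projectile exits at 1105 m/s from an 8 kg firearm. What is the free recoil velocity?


v_recoil = m_p * v_p / m_gun = 0.04 * 1105 / 8 = 5.525 m/s

5.525 m/s


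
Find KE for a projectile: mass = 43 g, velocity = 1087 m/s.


E = 0.5*m*v^2 = 0.5*0.043*1087^2 = 25404 J

25404 J


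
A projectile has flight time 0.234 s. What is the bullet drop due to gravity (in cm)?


drop = 0.5*g*t^2 = 0.5*9.81*0.234^2 = 0.268578 m ≈ 26.86 cm

26.86 cm


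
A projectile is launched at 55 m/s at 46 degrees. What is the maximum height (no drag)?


H = (v0*sin(theta))^2 / (2g) = (55*sin(46°))^2 / (2*9.81) = 79.78 m

79.78 m


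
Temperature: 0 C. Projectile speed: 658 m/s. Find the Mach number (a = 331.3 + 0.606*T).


a = 331.3 + 0.606*(0) = 331.3 m/s
M = v/a = 658/331.3 = 1.986

1.986


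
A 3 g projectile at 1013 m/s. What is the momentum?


p = m*v = 0.003*1013 = 3.039 kg·m/s

3.039 kg·m/s


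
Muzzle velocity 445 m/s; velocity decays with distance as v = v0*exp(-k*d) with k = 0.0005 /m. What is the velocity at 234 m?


v = v0*exp(-k*d) = 445*exp(-0.0005*234) = 395.9 m/s

395.9 m/s


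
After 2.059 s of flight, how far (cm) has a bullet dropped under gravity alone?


drop = 0.5*g*t^2 = 0.5*9.81*2.059^2 = 20.7947 m ≈ 2079 cm

2079 cm


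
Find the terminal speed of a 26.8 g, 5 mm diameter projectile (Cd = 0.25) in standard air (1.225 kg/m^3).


A = pi*(d/2)^2 = pi*(5/2000)^2 = 1.96350e-05 m^2
vt = sqrt(2mg/(Cd*rho*A)) = sqrt(2*0.0268*9.81/(0.25 * 1.225 * 1.96350e-05)) = 295.7 m/s

295.7 m/s


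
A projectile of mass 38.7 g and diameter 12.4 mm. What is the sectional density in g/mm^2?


SD = m/d^2 = 38.7/12.4^2 = 0.2517 g/mm^2

0.2517 g/mm^2


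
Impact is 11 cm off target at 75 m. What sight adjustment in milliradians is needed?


1 mrad subtends 1 cm per 10 m of range, so adj = error_cm / (dist_m / 10) = 11 / (75/10) = 1.467 mrad

1.467 mrad


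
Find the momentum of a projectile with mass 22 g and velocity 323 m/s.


p = m*v = 0.022*323 = 7.106 kg·m/s

7.106 kg·m/s


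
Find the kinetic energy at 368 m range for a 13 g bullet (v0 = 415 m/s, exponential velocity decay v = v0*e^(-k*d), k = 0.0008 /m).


v = v0*exp(-k*d) = 415*exp(-0.0008*368) = 309.166 m/s
E = 0.5*m*v^2 = 0.5*0.013*309.166^2 = 621.3 J

621.3 J


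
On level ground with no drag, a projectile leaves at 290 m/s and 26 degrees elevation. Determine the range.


R = v0^2 * sin(2*theta) / g = 290^2 * sin(2*26°) / 9.81 = 6756 m

6756 m


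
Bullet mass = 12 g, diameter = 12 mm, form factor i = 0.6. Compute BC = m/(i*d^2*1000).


BC = m/(i*d^2*1000) = 12/(0.6 * 12^2 * 1000) = 0.0001389

0.0001389


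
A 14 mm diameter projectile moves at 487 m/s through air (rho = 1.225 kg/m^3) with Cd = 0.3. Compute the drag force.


A = pi*(d/2)^2 = pi*(14/2000)^2 = 1.53938e-04 m^2
Fd = 0.5*Cd*rho*A*v^2 = 0.5*0.3*1.225*1.53938e-04*487^2 = 6.709 N

6.709 N


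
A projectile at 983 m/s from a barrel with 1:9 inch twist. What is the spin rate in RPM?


twist_m = 9*0.0254 = 0.2286 m
spin = v/twist = 983/0.2286 = 4300.087 rev/s
RPM = spin*60 = 4300.087*60 ≈ 258005 RPM

258005 RPM


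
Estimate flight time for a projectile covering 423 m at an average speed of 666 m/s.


t = d/v = 423/666 = 0.6351 s

0.6351 s


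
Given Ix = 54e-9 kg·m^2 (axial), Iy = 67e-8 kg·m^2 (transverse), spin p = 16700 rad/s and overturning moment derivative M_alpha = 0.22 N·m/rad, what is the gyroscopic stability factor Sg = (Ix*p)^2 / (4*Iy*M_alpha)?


Sg = Ix^2 * p^2 / (4 * Iy * M_alpha) = (54e-9)^2 * 16700^2 / (4 * 67e-8 * 0.22) = 1.379

1.379


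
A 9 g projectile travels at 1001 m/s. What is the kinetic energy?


E = 0.5*m*v^2 = 0.5*0.009*1001^2 = 4509 J

4509 J


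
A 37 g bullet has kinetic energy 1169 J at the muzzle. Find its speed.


v = sqrt(2*E/m) = sqrt(2*1169/0.037) = 251.4 m/s

251.4 m/s


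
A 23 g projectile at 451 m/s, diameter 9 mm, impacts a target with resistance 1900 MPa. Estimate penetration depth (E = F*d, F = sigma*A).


A = pi*(d/2)^2 = pi*(9/2)^2 = 63.6173 mm^2
E = 0.5*m*v^2 = 0.5*0.023*451^2 = 2339.11 J
depth = E/(sigma*A) = 2339.11 J / (1900 MPa * 63.6173 mm^2) = 2339.11/(1900 * 63.6173) m = 0.0193518 m ≈ 19.35 mm

19.35 mm


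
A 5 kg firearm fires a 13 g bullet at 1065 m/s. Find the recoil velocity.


v_recoil = m_p * v_p / m_gun = 0.013 * 1065 / 5 = 2.769 m/s

2.769 m/s


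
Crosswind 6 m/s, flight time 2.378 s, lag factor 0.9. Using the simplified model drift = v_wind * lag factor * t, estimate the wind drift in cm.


drift = v_wind * lag * t = 6 * 0.9 * 2.378 = 12.8412 m ≈ 1284 cm

1284 cm


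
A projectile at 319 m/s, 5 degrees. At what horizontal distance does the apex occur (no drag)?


R = v0^2*sin(2*theta)/g = 319^2*sin(2*5°)/9.81 = 1801.29 m
apex_dist = R/2 = 1801.29/2 = 900.6 m

900.6 m


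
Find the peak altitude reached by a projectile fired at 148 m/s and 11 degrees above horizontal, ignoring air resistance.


H = (v0*sin(theta))^2 / (2g) = (148*sin(11°))^2 / (2*9.81) = 40.65 m

40.65 m


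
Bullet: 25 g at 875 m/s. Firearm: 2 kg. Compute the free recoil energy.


v_r = m_p*v_p/m_gun = 0.025*875/2 = 10.9375 m/s, E_r = 0.5*m_gun*v_r^2 = 0.5*2*10.9375^2 = 119.6 J

119.6 J


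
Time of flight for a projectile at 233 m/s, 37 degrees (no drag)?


T = 2*v0*sin(theta)/g = 2*233*sin(37°)/9.81 = 28.59 s

28.59 s


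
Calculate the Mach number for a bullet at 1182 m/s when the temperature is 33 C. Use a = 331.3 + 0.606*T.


a = 331.3 + 0.606*(33) = 351.298 m/s
M = v/a = 1182/351.298 = 3.365

3.365


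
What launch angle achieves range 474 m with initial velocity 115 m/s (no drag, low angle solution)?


sin(2*theta) = R*g/v0^2 = 474*9.81/115^2 = 0.351602, theta = arcsin(0.351602)/2 = 10.29°

10.29 degrees


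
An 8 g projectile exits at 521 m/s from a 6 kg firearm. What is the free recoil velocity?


v_recoil = m_p * v_p / m_gun = 0.008 * 521 / 6 = 0.6947 m/s

0.6947 m/s


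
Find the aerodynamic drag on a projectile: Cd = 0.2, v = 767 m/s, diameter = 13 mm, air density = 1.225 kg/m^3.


A = pi*(d/2)^2 = pi*(13/2000)^2 = 1.32732e-04 m^2
Fd = 0.5*Cd*rho*A*v^2 = 0.5*0.2*1.225*1.32732e-04*767^2 = 9.565 N

9.565 N


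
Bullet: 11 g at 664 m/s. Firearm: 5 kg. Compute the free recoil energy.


v_r = m_p*v_p/m_gun = 0.011*664/5 = 1.4608 m/s, E_r = 0.5*m_gun*v_r^2 = 0.5*5*1.4608^2 = 5.335 J

5.335 J


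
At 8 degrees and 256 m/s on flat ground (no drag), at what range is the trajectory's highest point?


R = v0^2*sin(2*theta)/g = 256^2*sin(2*8°)/9.81 = 1841.4 m
apex_dist = R/2 = 1841.4/2 = 920.7 m

920.7 m


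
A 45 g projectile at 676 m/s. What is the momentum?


p = m*v = 0.045*676 = 30.42 kg·m/s

30.42 kg·m/s


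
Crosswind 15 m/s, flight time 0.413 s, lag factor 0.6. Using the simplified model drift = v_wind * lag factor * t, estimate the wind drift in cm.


drift = v_wind * lag * t = 15 * 0.6 * 0.413 = 3.717 m ≈ 371.7 cm

371.7 cm


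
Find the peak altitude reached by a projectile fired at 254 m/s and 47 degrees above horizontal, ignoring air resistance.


H = (v0*sin(theta))^2 / (2g) = (254*sin(47°))^2 / (2*9.81) = 1759 m

1759 m


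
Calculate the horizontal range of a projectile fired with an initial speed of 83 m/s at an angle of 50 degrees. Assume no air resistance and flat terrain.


R = v0^2 * sin(2*theta) / g = 83^2 * sin(2*50°) / 9.81 = 691.6 m

691.6 m


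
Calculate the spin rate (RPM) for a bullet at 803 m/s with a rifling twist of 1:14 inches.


twist_m = 14*0.0254 = 0.3556 m
spin = v/twist = 803/0.3556 = 2258.155 rev/s
RPM = spin*60 = 2258.155*60 ≈ 135489 RPM

135489 RPM


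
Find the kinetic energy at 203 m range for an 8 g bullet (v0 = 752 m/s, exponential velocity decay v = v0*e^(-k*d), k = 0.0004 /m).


v = v0*exp(-k*d) = 752*exp(-0.0004*203) = 693.351 m/s
E = 0.5*m*v^2 = 0.5*0.008*693.351^2 = 1923 J

1923 J


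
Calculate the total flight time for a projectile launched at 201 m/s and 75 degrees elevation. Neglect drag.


T = 2*v0*sin(theta)/g = 2*201*sin(75°)/9.81 = 39.58 s

39.58 s


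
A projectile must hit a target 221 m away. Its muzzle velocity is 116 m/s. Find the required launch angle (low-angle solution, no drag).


sin(2*theta) = R*g/v0^2 = 221*9.81/116^2 = 0.161118, theta = arcsin(0.161118)/2 = 4.636°

4.636 degrees
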